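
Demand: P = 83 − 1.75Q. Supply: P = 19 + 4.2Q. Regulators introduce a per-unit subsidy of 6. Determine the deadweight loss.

3.03

Competitive equilibrium: 83 − 1.75Q = 19 + 4.2Q → Q* = 10.7563, P* = 64.1765.
The subsidy lowers effective supply by 6: P = 13 + 4.2Q.
New quantity: 83 − 1.75Q = 13 + 4.2Q → Q' = 11.7647.
Overproduction ΔQ = 11.7647 − 10.7563 = 1.0084; wedge = subsidy = 6.
DWL = ½ × 1.0084 × 6 = 3.03.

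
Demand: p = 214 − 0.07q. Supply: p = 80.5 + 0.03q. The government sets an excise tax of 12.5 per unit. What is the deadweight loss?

781.25

Competitive equilibrium: 214 − 0.07q = 80.5 + 0.03q → q* = 1335, p* = 120.55.
With the tax, the buyer price exceeds the seller price by 12.5: (214 − 0.07q) − (80.5 + 0.03q) = 12.5 → q' = 1210.
Δq = 1335 − 1210 = 125; the wedge equals the tax, 12.5.
Welfare loss = ½ × 125 × 12.5 = 781.25.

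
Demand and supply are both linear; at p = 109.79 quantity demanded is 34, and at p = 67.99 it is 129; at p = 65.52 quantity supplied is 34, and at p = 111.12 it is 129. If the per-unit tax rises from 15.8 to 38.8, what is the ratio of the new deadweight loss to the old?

Demand slope = (67.99 − 109.79)/(129 − 34) = −0.44, so p = 124.75 − 0.44q.
Supply slope = (111.12 − 65.52)/(129 − 34) = 0.48, so p = 49.2 + 0.48q.
Competitive equilibrium: 124.75 − 0.44q = 49.2 + 0.48q → q* = 82.1196, p* = 88.6174.
For a per-unit tax t: Δq = t/0.92, so DWL = ½·t·(t/0.92) = t²/1.84.
At t = 15.8: DWL = 135.674. At t = 38.8: DWL = 818.174.
Ratio = (38.8/15.8)² = 6.030.

6.030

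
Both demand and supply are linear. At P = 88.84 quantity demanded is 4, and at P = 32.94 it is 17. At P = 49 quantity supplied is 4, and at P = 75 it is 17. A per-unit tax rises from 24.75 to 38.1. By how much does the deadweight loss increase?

Demand slope = (32.94 − 88.84)/(17 − 4) = −4.3, so P = 106.04 − 4.3Q.
Supply slope = (75 − 49)/(17 − 4) = 2, so P = 41 + 2Q.
Competitive equilibrium: 106.04 − 4.3Q = 41 + 2Q → Q* = 10.3238, P* = 61.6476.
For a per-unit tax t: ΔQ = t/6.3, so DWL = ½·t·(t/6.3) = t²/12.6.
At t = 24.75: DWL = 48.616. At t = 38.1: DWL = 115.207.
Increase = 115.207 − 48.616 = 66.59.

66.59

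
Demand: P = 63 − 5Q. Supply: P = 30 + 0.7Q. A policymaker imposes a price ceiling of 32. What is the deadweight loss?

24.51

Competitive equilibrium: 63 − 5Q = 30 + 0.7Q → Q* = 5.7895, P* = 34.0526.
At the ceiling P = 32, quantity supplied = (32 − 30)/0.7 = 2.8571.
Willingness to pay at Q' = 2.8571: 63 − 5·2.8571 = 48.7145.
ΔQ = 5.7895 − 2.8571 = 2.9324; wedge = 48.7145 − 32 = 16.7145.
The triangle = ½ × 2.9324 × 16.7145 = 24.51.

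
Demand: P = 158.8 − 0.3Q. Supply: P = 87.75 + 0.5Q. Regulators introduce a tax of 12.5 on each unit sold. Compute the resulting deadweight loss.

97.66

Competitive equilibrium: 158.8 − 0.3Q = 87.75 + 0.5Q → Q* = 88.8125, P* = 132.1563.
With the tax, the buyer price exceeds the seller price by 12.5: (158.8 − 0.3Q) − (87.75 + 0.5Q) = 12.5 → Q' = 73.1875.
ΔQ = 88.8125 − 73.1875 = 15.625; the wedge equals the tax, 12.5.
DWL = ½ × 15.625 × 12.5 = 97.66.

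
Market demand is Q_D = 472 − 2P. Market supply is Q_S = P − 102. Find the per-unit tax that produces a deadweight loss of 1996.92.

77.4

In inverse form: demand P = 236 − 0.5Q, supply P = 102 + Q.
Competitive equilibrium: 236 − 0.5Q = 102 + Q → Q* = 89.3333, P* = 191.3333.
A tax t gives ΔQ = t/1.5 and wedge t, so DWL = t²/3.
t²/3 = 1996.92 → t² = 5990.76 → t = 77.4.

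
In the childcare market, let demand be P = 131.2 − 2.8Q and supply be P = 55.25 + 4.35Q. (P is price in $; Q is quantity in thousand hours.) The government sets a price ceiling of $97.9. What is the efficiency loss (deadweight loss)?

$2.39 thousand

Competitive equilibrium: 131.2 − 2.8Q = 55.25 + 4.35Q → Q* = 10.6224, P* = 101.4573.
At the ceiling P = 97.9, quantity supplied = (97.9 − 55.25)/4.35 = 9.8046.
Willingness to pay at Q' = 9.8046: 131.2 − 2.8·9.8046 = 103.7471.
ΔQ = 10.6224 − 9.8046 = 0.8178; wedge = 103.7471 − 97.9 = 5.8471.
The triangle = ½ × 0.8178 × 5.8471 = $2.39 thousand.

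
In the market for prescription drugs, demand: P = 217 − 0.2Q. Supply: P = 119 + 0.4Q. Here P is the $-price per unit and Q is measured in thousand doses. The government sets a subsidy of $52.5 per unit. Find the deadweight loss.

$2296.875 thousand

Competitive equilibrium: 217 − 0.2Q = 119 + 0.4Q → Q* = 163.3333, P* = 184.3333.
The subsidy lowers effective supply by 52.5: P = 66.5 + 0.4Q.
New quantity: 217 − 0.2Q = 66.5 + 0.4Q → Q' = 250.8333.
Overproduction ΔQ = 250.8333 − 163.3333 = 87.5; wedge = subsidy = 52.5.
Welfare loss = ½ × 87.5 × 52.5 = $2296.875 thousand.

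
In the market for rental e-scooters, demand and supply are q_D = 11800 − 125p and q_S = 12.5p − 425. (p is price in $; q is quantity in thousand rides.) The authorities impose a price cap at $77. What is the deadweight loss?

In inverse form: demand p = 94.4 − 0.008q, supply p = 34 + 0.08q.
Competitive equilibrium: 94.4 − 0.008q = 34 + 0.08q → q* = 686.3636, p* = 88.9091.
At the ceiling p = 77, quantity supplied = (77 − 34)/0.08 = 537.5.
Willingness to pay at q' = 537.5: 94.4 − 0.008·537.5 = 90.1.
Δq = 686.3636 − 537.5 = 148.8636; wedge = 90.1 − 77 = 13.1.
Welfare loss = ½ × 148.8636 × 13.1 = $975.06 thousand.

$975.06 thousand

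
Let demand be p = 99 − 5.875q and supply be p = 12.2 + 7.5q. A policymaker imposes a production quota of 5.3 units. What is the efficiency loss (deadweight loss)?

Competitive equilibrium: 99 − 5.875q = 12.2 + 7.5q → q* = 6.4897, p* = 60.8729.
At q = 5.3: demand price = 99 − 5.875·5.3 = 67.8625; supply price = 12.2 + 7.5·5.3 = 51.95.
Δq = 6.4897 − 5.3 = 1.1897; wedge = 67.8625 − 51.95 = 15.9125.
Deadweight loss = ½ × 1.1897 × 15.9125 = 9.47.

9.47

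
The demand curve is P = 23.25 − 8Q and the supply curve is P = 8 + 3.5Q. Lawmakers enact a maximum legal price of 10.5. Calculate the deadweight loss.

2.15

Competitive equilibrium: 23.25 − 8Q = 8 + 3.5Q → Q* = 1.3261, P* = 12.6413.
At the ceiling P = 10.5, quantity supplied = (10.5 − 8)/3.5 = 0.7143.
Willingness to pay at Q' = 0.7143: 23.25 − 8·0.7143 = 17.5356.
ΔQ = 1.3261 − 0.7143 = 0.6118; wedge = 17.5356 − 10.5 = 7.0356.
DWL = ½ × 0.6118 × 7.0356 = 2.15.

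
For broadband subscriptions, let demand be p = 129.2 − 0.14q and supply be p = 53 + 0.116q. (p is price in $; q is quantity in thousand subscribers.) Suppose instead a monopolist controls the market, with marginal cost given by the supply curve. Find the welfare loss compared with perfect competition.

$1417.44 thousand

Competitive equilibrium: 129.2 − 0.14q = 53 + 0.116q → q* = 297.6563, p* = 87.5281.
Marginal revenue: MR = 129.2 − 0.28q. Set MR = MC: 129.2 − 0.28q = 53 + 0.116q → q_m = 192.4242.
Price p_m = 129.2 − 0.14·192.4242 = 102.2606; MC(q_m) = 53 + 0.116·192.4242 = 75.3212.
Competitive q* = 297.6563, so Δq = 105.2321; wedge = 102.2606 − 75.3212 = 26.9394.
Deadweight loss = ½ × 105.2321 × 26.9394 = $1417.44 thousand.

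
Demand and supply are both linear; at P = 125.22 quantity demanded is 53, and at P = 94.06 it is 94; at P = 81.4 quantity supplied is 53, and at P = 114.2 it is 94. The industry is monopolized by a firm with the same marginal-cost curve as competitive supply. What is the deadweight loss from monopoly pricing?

550.40

Demand slope = (94.06 − 125.22)/(94 − 53) = −0.76, so P = 165.5 − 0.76Q.
Supply slope = (114.2 − 81.4)/(94 − 53) = 0.8, so P = 39 + 0.8Q.
Competitive equilibrium: 165.5 − 0.76Q = 39 + 0.8Q → Q* = 81.0897, P* = 103.8718.
Marginal revenue: MR = 165.5 − 1.52Q. Set MR = MC: 165.5 − 1.52Q = 39 + 0.8Q → Q_m = 54.5259.
Price P_m = 165.5 − 0.76·54.5259 = 124.0603; MC(Q_m) = 39 + 0.8·54.5259 = 82.6207.
Competitive Q* = 81.0897, so ΔQ = 26.5638; wedge = 124.0603 − 82.6207 = 41.4396.
The triangle = ½ × 26.5638 × 41.4396 = 550.40.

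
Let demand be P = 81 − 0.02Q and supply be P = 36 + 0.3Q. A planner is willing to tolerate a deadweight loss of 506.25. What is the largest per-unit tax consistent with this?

Competitive equilibrium: 81 − 0.02Q = 36 + 0.3Q → Q* = 140.625, P* = 78.1875.
A tax t gives ΔQ = t/0.32 and wedge t, so DWL = t²/0.64.
t²/0.64 = 506.25 → t² = 324 → t = 18.

18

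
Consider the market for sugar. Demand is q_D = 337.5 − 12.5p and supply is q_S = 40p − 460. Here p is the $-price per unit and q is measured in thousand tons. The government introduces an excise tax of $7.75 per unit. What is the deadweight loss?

$286.01 thousand

In inverse form: demand p = 27 − 0.08q, supply p = 11.5 + 0.025q.
Competitive equilibrium: 27 − 0.08q = 11.5 + 0.025q → q* = 147.619, p* = 15.1905.
With the tax, the buyer price exceeds the seller price by 7.75: (27 − 0.08q) − (11.5 + 0.025q) = 7.75 → q' = 73.8095.
Δq = 147.619 − 73.8095 = 73.8095; the wedge equals the tax, 7.75.
DWL = ½ × 73.8095 × 7.75 = $286.01 thousand.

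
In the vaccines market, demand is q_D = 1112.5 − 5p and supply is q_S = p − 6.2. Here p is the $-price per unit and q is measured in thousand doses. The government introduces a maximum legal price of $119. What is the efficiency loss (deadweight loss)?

In inverse form: demand p = 222.5 − 0.2q, supply p = 6.2 + q.
Competitive equilibrium: 222.5 − 0.2q = 6.2 + q → q* = 180.25, p* = 186.45.
At the ceiling p = 119, quantity supplied = (119 − 6.2)/1 = 112.8.
Willingness to pay at q' = 112.8: 222.5 − 0.2·112.8 = 199.94.
Δq = 180.25 − 112.8 = 67.45; wedge = 199.94 − 119 = 80.94.
The triangle = ½ × 67.45 × 80.94 = $2729.70 thousand.

$2729.70 thousand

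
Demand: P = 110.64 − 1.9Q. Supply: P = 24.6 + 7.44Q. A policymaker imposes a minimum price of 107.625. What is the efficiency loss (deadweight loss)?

271.53

Competitive equilibrium: 110.64 − 1.9Q = 24.6 + 7.44Q → Q* = 9.212, P* = 93.1372.
At the floor P = 107.625, quantity demanded = (110.64 − 107.625)/1.9 = 1.5868.
Sellers' marginal cost at Q' = 1.5868: 24.6 + 7.44·1.5868 = 36.4058.
ΔQ = 9.212 − 1.5868 = 7.6252; wedge = 107.625 − 36.4058 = 71.2192.
The triangle = ½ × 7.6252 × 71.2192 = 271.53.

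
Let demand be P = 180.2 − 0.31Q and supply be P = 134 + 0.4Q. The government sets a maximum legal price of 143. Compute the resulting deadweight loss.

Competitive equilibrium: 180.2 − 0.31Q = 134 + 0.4Q → Q* = 65.0704, P* = 160.0282.
At the ceiling P = 143, quantity supplied = (143 − 134)/0.4 = 22.5.
Willingness to pay at Q' = 22.5: 180.2 − 0.31·22.5 = 173.225.
ΔQ = 65.0704 − 22.5 = 42.5704; wedge = 173.225 − 143 = 30.225.
DWL = ½ × 42.5704 × 30.225 = 643.35.

643.35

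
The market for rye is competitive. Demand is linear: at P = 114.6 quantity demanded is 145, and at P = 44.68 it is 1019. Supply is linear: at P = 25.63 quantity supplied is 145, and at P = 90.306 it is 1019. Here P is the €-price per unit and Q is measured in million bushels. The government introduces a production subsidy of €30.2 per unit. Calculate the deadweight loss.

Demand slope = (44.68 − 114.6)/(1019 − 145) = −0.08, so P = 126.2 − 0.08Q.
Supply slope = (90.306 − 25.63)/(1019 − 145) = 0.074, so P = 14.9 + 0.074Q.
Competitive equilibrium: 126.2 − 0.08Q = 14.9 + 0.074Q → Q* = 722.7273, P* = 68.3818.
The subsidy lowers effective supply by 30.2: P = 0.074Q − 15.3.
New quantity: 126.2 − 0.08Q = 0.074Q − 15.3 → Q' = 918.8312.
Overproduction ΔQ = 918.8312 − 722.7273 = 196.1039; wedge = subsidy = 30.2.
Deadweight loss = ½ × 196.1039 × 30.2 = €2961.17 million.

€2961.17 million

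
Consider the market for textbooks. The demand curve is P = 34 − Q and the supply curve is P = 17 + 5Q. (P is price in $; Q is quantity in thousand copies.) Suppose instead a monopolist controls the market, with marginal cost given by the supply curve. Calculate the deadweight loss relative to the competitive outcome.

Competitive equilibrium: 34 − Q = 17 + 5Q → Q* = 2.8333, P* = 31.1667.
Marginal revenue: MR = 34 − 2Q. Set MR = MC: 34 − 2Q = 17 + 5Q → Q_m = 2.4286.
Price P_m = 34 − 1·2.4286 = 31.5714; MC(Q_m) = 17 + 5·2.4286 = 29.143.
Competitive Q* = 2.8333, so ΔQ = 0.4047; wedge = 31.5714 − 29.143 = 2.4284.
The triangle = ½ × 0.4047 × 2.4284 = $0.49 thousand.

$0.49 thousand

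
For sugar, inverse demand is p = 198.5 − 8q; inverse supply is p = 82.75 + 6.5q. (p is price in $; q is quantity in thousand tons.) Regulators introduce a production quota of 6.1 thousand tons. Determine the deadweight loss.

$25.70 thousand

Competitive equilibrium: 198.5 − 8q = 82.75 + 6.5q → q* = 7.9828, p* = 134.6379.
At q = 6.1: demand price = 198.5 − 8·6.1 = 149.7; supply price = 82.75 + 6.5·6.1 = 122.4.
Δq = 7.9828 − 6.1 = 1.8828; wedge = 149.7 − 122.4 = 27.3.
DWL = ½ × 1.8828 × 27.3 = $25.70 thousand.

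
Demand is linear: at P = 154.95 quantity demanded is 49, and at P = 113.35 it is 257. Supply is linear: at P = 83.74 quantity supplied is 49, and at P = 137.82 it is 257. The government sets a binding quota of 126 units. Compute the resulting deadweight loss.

1392.31

Demand slope = (113.35 − 154.95)/(257 − 49) = −0.2, so P = 164.75 − 0.2Q.
Supply slope = (137.82 − 83.74)/(257 − 49) = 0.26, so P = 71 + 0.26Q.
Competitive equilibrium: 164.75 − 0.2Q = 71 + 0.26Q → Q* = 203.8043, P* = 123.9891.
At Q = 126: demand price = 164.75 − 0.2·126 = 139.55; supply price = 71 + 0.26·126 = 103.76.
ΔQ = 203.8043 − 126 = 77.8043; wedge = 139.55 − 103.76 = 35.79.
DWL = ½ × 77.8043 × 35.79 = 1392.31.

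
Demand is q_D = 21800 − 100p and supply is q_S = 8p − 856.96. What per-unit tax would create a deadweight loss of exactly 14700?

63

In inverse form: demand p = 218 − 0.01q, supply p = 107.12 + 0.125q.
Competitive equilibrium: 218 − 0.01q = 107.12 + 0.125q → q* = 821.3333, p* = 209.7867.
A tax t gives Δq = t/0.135 and wedge t, so DWL = t²/0.27.
t²/0.27 = 14700 → t² = 3969 → t = 63.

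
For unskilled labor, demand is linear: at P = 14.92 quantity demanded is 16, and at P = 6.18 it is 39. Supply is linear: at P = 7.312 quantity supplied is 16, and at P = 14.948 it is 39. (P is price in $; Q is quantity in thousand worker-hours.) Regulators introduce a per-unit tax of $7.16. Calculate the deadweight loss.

$36 thousand

Demand slope = (6.18 − 14.92)/(39 − 16) = −0.38, so P = 21 − 0.38Q.
Supply slope = (14.948 − 7.312)/(39 − 16) = 0.332, so P = 2 + 0.332Q.
Competitive equilibrium: 21 − 0.38Q = 2 + 0.332Q → Q* = 26.6854, P* = 10.8596.
With the tax, the buyer price exceeds the seller price by 7.16: (21 − 0.38Q) − (2 + 0.332Q) = 7.16 → Q' = 16.6292.
ΔQ = 26.6854 − 16.6292 = 10.0562; the wedge equals the tax, 7.16.
DWL = ½ × 10.0562 × 7.16 = $36 thousand.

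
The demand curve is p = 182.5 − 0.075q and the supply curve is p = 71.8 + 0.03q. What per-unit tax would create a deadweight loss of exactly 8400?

42

Competitive equilibrium: 182.5 − 0.075q = 71.8 + 0.03q → q* = 1054.2857, p* = 103.4286.
A tax t gives Δq = t/0.105 and wedge t, so DWL = t²/0.21.
t²/0.21 = 8400 → t² = 1764 → t = 42.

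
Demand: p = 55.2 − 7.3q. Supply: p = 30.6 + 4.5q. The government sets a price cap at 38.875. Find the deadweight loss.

0.36

Competitive equilibrium: 55.2 − 7.3q = 30.6 + 4.5q → q* = 2.0847, p* = 39.9814.
At the ceiling p = 38.875, quantity supplied = (38.875 − 30.6)/4.5 = 1.8389.
Willingness to pay at q' = 1.8389: 55.2 − 7.3·1.8389 = 41.776.
Δq = 2.0847 − 1.8389 = 0.2458; wedge = 41.776 − 38.875 = 2.901.
Welfare loss = ½ × 0.2458 × 2.901 = 0.36.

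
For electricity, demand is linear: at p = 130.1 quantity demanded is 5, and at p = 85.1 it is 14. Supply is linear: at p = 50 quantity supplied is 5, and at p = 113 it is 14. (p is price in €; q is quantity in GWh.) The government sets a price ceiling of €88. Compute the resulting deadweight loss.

€9.32

Demand slope = (85.1 − 130.1)/(14 − 5) = −5, so p = 155.1 − 5q.
Supply slope = (113 − 50)/(14 − 5) = 7, so p = 15 + 7q.
Competitive equilibrium: 155.1 − 5q = 15 + 7q → q* = 11.675, p* = 96.725.
At the ceiling p = 88, quantity supplied = (88 − 15)/7 = 10.4286.
Willingness to pay at q' = 10.4286: 155.1 − 5·10.4286 = 102.957.
Δq = 11.675 − 10.4286 = 1.2464; wedge = 102.957 − 88 = 14.957.
The triangle = ½ × 1.2464 × 14.957 = €9.32.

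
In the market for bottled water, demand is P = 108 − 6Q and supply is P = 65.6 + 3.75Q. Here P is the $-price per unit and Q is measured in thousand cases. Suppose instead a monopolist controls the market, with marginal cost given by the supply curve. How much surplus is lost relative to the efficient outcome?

$13.38 thousand

Competitive equilibrium: 108 − 6Q = 65.6 + 3.75Q → Q* = 4.3487, P* = 81.9077.
Marginal revenue: MR = 108 − 12Q. Set MR = MC: 108 − 12Q = 65.6 + 3.75Q → Q_m = 2.6921.
Price P_m = 108 − 6·2.6921 = 91.8474; MC(Q_m) = 65.6 + 3.75·2.6921 = 75.6954.
Competitive Q* = 4.3487, so ΔQ = 1.6566; wedge = 91.8474 − 75.6954 = 16.152.
DWL = ½ × 1.6566 × 16.152 = $13.38 thousand.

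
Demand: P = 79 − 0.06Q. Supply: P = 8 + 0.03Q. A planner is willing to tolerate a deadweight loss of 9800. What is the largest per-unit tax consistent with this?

42

Competitive equilibrium: 79 − 0.06Q = 8 + 0.03Q → Q* = 788.8889, P* = 31.6667.
A tax t gives ΔQ = t/0.09 and wedge t, so DWL = t²/0.18.
t²/0.18 = 9800 → t² = 1764 → t = 42.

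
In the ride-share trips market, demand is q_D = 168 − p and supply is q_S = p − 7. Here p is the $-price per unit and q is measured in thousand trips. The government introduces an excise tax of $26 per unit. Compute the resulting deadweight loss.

In inverse form: demand p = 168 − q, supply p = 7 + q.
Competitive equilibrium: 168 − q = 7 + q → q* = 80.5, p* = 87.5.
With the tax, the buyer price exceeds the seller price by 26: (168 − q) − (7 + q) = 26 → q' = 67.5.
Δq = 80.5 − 67.5 = 13; the wedge equals the tax, 26.
The triangle = ½ × 13 × 26 = $169 thousand.

$169 thousand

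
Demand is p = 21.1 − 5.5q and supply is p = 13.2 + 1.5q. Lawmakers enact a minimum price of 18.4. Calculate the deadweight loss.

Competitive equilibrium: 21.1 − 5.5q = 13.2 + 1.5q → q* = 1.1286, p* = 14.8929.
At the floor p = 18.4, quantity demanded = (21.1 − 18.4)/5.5 = 0.4909.
Sellers' marginal cost at q' = 0.4909: 13.2 + 1.5·0.4909 = 13.9364.
Δq = 1.1286 − 0.4909 = 0.6377; wedge = 18.4 − 13.9364 = 4.4636.
The triangle = ½ × 0.6377 × 4.4636 = 1.42.

1.42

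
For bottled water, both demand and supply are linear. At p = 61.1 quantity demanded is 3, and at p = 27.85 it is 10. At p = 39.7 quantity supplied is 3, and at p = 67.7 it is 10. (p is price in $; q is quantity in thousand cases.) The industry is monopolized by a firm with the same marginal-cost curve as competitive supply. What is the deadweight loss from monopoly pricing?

Demand slope = (27.85 − 61.1)/(10 − 3) = −4.75, so p = 75.35 − 4.75q.
Supply slope = (67.7 − 39.7)/(10 − 3) = 4, so p = 27.7 + 4q.
Competitive equilibrium: 75.35 − 4.75q = 27.7 + 4q → q* = 5.4457, p* = 49.4829.
Marginal revenue: MR = 75.35 − 9.5q. Set MR = MC: 75.35 − 9.5q = 27.7 + 4q → q_m = 3.5296.
Price p_m = 75.35 − 4.75·3.5296 = 58.5844; MC(q_m) = 27.7 + 4·3.5296 = 41.8184.
Competitive q* = 5.4457, so Δq = 1.9161; wedge = 58.5844 − 41.8184 = 16.766.
Welfare loss = ½ × 1.9161 × 16.766 = $16.06 thousand.

$16.06 thousand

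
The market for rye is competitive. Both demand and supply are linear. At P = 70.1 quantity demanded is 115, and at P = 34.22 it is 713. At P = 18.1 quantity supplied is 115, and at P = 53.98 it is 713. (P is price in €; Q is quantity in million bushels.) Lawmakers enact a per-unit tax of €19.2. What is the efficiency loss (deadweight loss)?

€1536 million

Demand slope = (34.22 − 70.1)/(713 − 115) = −0.06, so P = 77 − 0.06Q.
Supply slope = (53.98 − 18.1)/(713 − 115) = 0.06, so P = 11.2 + 0.06Q.
Competitive equilibrium: 77 − 0.06Q = 11.2 + 0.06Q → Q* = 548.3333, P* = 44.1.
With the tax, the buyer price exceeds the seller price by 19.2: (77 − 0.06Q) − (11.2 + 0.06Q) = 19.2 → Q' = 388.3333.
ΔQ = 548.3333 − 388.3333 = 160; the wedge equals the tax, 19.2.
Deadweight loss = ½ × 160 × 19.2 = €1536 million.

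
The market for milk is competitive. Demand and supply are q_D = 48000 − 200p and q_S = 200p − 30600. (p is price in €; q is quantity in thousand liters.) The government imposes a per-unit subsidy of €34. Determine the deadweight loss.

In inverse form: demand p = 240 − 0.005q, supply p = 153 + 0.005q.
Competitive equilibrium: 240 − 0.005q = 153 + 0.005q → q* = 8700, p* = 196.5.
The subsidy lowers effective supply by 34: p = 119 + 0.005q.
New quantity: 240 − 0.005q = 119 + 0.005q → q' = 12100.
Overproduction Δq = 12100 − 8700 = 3400; wedge = subsidy = 34.
Deadweight loss = ½ × 3400 × 34 = €57800 thousand.

€57800 thousand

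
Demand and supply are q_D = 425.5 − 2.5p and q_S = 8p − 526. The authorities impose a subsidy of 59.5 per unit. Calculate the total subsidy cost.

In inverse form: demand p = 170.2 − 0.4q, supply p = 65.75 + 0.125q.
Competitive equilibrium: 170.2 − 0.4q = 65.75 + 0.125q → q* = 198.9524, p* = 90.619.
The subsidy lowers effective supply by 59.5: p = 6.25 + 0.125q.
New quantity: 170.2 − 0.4q = 6.25 + 0.125q → q' = 312.2857.
Total subsidy cost = 59.5 × 312.2857 = 18581.

18581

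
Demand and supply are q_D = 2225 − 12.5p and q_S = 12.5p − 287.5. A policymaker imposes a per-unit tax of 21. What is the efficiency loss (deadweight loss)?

1378.125

In inverse form: demand p = 178 − 0.08q, supply p = 23 + 0.08q.
Competitive equilibrium: 178 − 0.08q = 23 + 0.08q → q* = 968.75, p* = 100.5.
With the tax, the buyer price exceeds the seller price by 21: (178 − 0.08q) − (23 + 0.08q) = 21 → q' = 837.5.
Δq = 968.75 − 837.5 = 131.25; the wedge equals the tax, 21.
Welfare loss = ½ × 131.25 × 21 = 1378.125.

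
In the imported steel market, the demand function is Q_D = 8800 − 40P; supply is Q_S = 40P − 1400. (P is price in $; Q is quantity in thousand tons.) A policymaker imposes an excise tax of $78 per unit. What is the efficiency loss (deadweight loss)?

In inverse form: demand P = 220 − 0.025Q, supply P = 35 + 0.025Q.
Competitive equilibrium: 220 − 0.025Q = 35 + 0.025Q → Q* = 3700, P* = 127.5.
With the tax, the buyer price exceeds the seller price by 78: (220 − 0.025Q) − (35 + 0.025Q) = 78 → Q' = 2140.
ΔQ = 3700 − 2140 = 1560; the wedge equals the tax, 78.
Welfare loss = ½ × 1560 × 78 = $60840 thousand.

$60840 thousand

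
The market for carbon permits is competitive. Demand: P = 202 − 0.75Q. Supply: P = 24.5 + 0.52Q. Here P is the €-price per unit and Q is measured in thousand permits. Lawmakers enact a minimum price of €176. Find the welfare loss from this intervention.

€7013.83 thousand

Competitive equilibrium: 202 − 0.75Q = 24.5 + 0.52Q → Q* = 139.7638, P* = 97.1772.
At the floor P = 176, quantity demanded = (202 − 176)/0.75 = 34.6667.
Sellers' marginal cost at Q' = 34.6667: 24.5 + 0.52·34.6667 = 42.5267.
ΔQ = 139.7638 − 34.6667 = 105.0971; wedge = 176 − 42.5267 = 133.4733.
The triangle = ½ × 105.0971 × 133.4733 = €7013.83 thousand.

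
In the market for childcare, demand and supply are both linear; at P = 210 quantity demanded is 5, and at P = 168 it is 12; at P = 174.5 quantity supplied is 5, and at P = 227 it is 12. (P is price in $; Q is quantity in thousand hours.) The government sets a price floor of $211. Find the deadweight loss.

Demand slope = (168 − 210)/(12 − 5) = −6, so P = 240 − 6Q.
Supply slope = (227 − 174.5)/(12 − 5) = 7.5, so P = 137 + 7.5Q.
Competitive equilibrium: 240 − 6Q = 137 + 7.5Q → Q* = 7.6296, P* = 194.2222.
At the floor P = 211, quantity demanded = (240 − 211)/6 = 4.8333.
Sellers' marginal cost at Q' = 4.8333: 137 + 7.5·4.8333 = 173.2498.
ΔQ = 7.6296 − 4.8333 = 2.7963; wedge = 211 − 173.2498 = 37.7502.
DWL = ½ × 2.7963 × 37.7502 = $52.78 thousand.

$52.78 thousand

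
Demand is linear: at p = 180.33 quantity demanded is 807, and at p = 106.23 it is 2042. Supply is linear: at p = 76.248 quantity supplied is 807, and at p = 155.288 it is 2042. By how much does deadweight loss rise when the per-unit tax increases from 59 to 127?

51000

Demand slope = (106.23 − 180.33)/(2042 − 807) = −0.06, so p = 228.75 − 0.06q.
Supply slope = (155.288 − 76.248)/(2042 − 807) = 0.064, so p = 24.6 + 0.064q.
Competitive equilibrium: 228.75 − 0.06q = 24.6 + 0.064q → q* = 1646.371, p* = 129.9677.
For a per-unit tax t: Δq = t/0.124, so DWL = ½·t·(t/0.124) = t²/0.248.
At t = 59: DWL = 14036.29. At t = 127: DWL = 65036.29.
Increase = 65036.29 − 14036.29 = 51000.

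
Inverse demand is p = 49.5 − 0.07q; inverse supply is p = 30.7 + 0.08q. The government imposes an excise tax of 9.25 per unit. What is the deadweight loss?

Competitive equilibrium: 49.5 − 0.07q = 30.7 + 0.08q → q* = 125.3333, p* = 40.7267.
With the tax, the buyer price exceeds the seller price by 9.25: (49.5 − 0.07q) − (30.7 + 0.08q) = 9.25 → q' = 63.6667.
Δq = 125.3333 − 63.6667 = 61.6666; the wedge equals the tax, 9.25.
DWL = ½ × 61.6666 × 9.25 = 285.21.

285.21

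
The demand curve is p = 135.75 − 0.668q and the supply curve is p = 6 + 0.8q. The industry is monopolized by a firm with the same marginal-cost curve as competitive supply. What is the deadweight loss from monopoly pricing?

Competitive equilibrium: 135.75 − 0.668q = 6 + 0.8q → q* = 88.3856, p* = 76.7084.
Marginal revenue: MR = 135.75 − 1.336q. Set MR = MC: 135.75 − 1.336q = 6 + 0.8q → q_m = 60.7444.
Price p_m = 135.75 − 0.668·60.7444 = 95.1727; MC(q_m) = 6 + 0.8·60.7444 = 54.5955.
Competitive q* = 88.3856, so Δq = 27.6412; wedge = 95.1727 − 54.5955 = 40.5772.
Deadweight loss = ½ × 27.6412 × 40.5772 = 560.80.

560.80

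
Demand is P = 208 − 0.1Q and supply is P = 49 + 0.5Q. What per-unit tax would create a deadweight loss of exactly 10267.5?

111

Competitive equilibrium: 208 − 0.1Q = 49 + 0.5Q → Q* = 265, P* = 181.5.
A tax t gives ΔQ = t/0.6 and wedge t, so DWL = t²/1.2.
t²/1.2 = 10267.5 → t² = 12321 → t = 111.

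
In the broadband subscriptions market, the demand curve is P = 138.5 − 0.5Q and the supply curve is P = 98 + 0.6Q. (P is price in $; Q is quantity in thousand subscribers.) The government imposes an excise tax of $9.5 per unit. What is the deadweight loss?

$41.02 thousand

Competitive equilibrium: 138.5 − 0.5Q = 98 + 0.6Q → Q* = 36.8182, P* = 120.0909.
With the tax, the buyer price exceeds the seller price by 9.5: (138.5 − 0.5Q) − (98 + 0.6Q) = 9.5 → Q' = 28.1818.
ΔQ = 36.8182 − 28.1818 = 8.6364; the wedge equals the tax, 9.5.
Welfare loss = ½ × 8.6364 × 9.5 = $41.02 thousand.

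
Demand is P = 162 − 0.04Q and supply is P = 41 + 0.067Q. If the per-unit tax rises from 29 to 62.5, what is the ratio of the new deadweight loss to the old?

Competitive equilibrium: 162 − 0.04Q = 41 + 0.067Q → Q* = 1130.8411, P* = 116.7664.
For a per-unit tax t: ΔQ = t/0.107, so DWL = ½·t·(t/0.107) = t²/0.214.
At t = 29: DWL = 3929.907. At t = 62.5: DWL = 18253.505.
Ratio = (62.5/29)² = 4.645.

4.645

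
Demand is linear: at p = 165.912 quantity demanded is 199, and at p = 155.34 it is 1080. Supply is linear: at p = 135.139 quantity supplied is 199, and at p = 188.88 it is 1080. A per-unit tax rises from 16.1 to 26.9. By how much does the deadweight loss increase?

Demand slope = (155.34 − 165.912)/(1080 − 199) = −0.012, so p = 168.3 − 0.012q.
Supply slope = (188.88 − 135.139)/(1080 − 199) = 0.061, so p = 123 + 0.061q.
Competitive equilibrium: 168.3 − 0.012q = 123 + 0.061q → q* = 620.5479, p* = 160.8534.
For a per-unit tax t: Δq = t/0.073, so DWL = ½·t·(t/0.073) = t²/0.146.
At t = 16.1: DWL = 1775.411. At t = 26.9: DWL = 4956.233.
Increase = 4956.233 − 1775.411 = 3180.82.

3180.82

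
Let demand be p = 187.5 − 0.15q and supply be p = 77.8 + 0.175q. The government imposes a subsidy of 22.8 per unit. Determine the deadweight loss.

799.75

Competitive equilibrium: 187.5 − 0.15q = 77.8 + 0.175q → q* = 337.5385, p* = 136.8692.
The subsidy lowers effective supply by 22.8: p = 55 + 0.175q.
New quantity: 187.5 − 0.15q = 55 + 0.175q → q' = 407.6923.
Overproduction Δq = 407.6923 − 337.5385 = 70.1538; wedge = subsidy = 22.8.
Deadweight loss = ½ × 70.1538 × 22.8 = 799.75.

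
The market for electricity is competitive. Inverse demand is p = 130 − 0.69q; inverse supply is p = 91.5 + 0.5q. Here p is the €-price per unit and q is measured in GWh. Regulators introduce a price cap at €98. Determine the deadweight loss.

Competitive equilibrium: 130 − 0.69q = 91.5 + 0.5q → q* = 32.3529, p* = 107.6765.
At the ceiling p = 98, quantity supplied = (98 − 91.5)/0.5 = 13.
Willingness to pay at q' = 13: 130 − 0.69·13 = 121.03.
Δq = 32.3529 − 13 = 19.3529; wedge = 121.03 − 98 = 23.03.
DWL = ½ × 19.3529 × 23.03 = €222.85.

€222.85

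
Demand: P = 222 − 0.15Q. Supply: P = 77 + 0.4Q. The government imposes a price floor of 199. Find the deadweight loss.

Competitive equilibrium: 222 − 0.15Q = 77 + 0.4Q → Q* = 263.6364, P* = 182.4545.
At the floor P = 199, quantity demanded = (222 − 199)/0.15 = 153.3333.
Sellers' marginal cost at Q' = 153.3333: 77 + 0.4·153.3333 = 138.3333.
ΔQ = 263.6364 − 153.3333 = 110.3031; wedge = 199 − 138.3333 = 60.6667.
DWL = ½ × 110.3031 × 60.6667 = 3345.86.

3345.86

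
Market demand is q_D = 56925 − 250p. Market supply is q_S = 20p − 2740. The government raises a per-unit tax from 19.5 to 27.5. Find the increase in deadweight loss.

3481.48

In inverse form: demand p = 227.7 − 0.004q, supply p = 137 + 0.05q.
Competitive equilibrium: 227.7 − 0.004q = 137 + 0.05q → q* = 1679.6296, p* = 220.9815.
For a per-unit tax t: Δq = t/0.054, so DWL = ½·t·(t/0.054) = t²/0.108.
At t = 19.5: DWL = 3520.833. At t = 27.5: DWL = 7002.315.
Increase = 7002.315 − 3520.833 = 3481.48.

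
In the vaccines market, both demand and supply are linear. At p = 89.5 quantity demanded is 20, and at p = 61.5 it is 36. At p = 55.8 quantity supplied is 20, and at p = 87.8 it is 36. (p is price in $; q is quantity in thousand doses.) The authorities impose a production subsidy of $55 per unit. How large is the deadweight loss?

$403.33 thousand

Demand slope = (61.5 − 89.5)/(36 − 20) = −1.75, so p = 124.5 − 1.75q.
Supply slope = (87.8 − 55.8)/(36 − 20) = 2, so p = 15.8 + 2q.
Competitive equilibrium: 124.5 − 1.75q = 15.8 + 2q → q* = 28.9867, p* = 73.7733.
The subsidy lowers effective supply by 55: p = 2q − 39.2.
New quantity: 124.5 − 1.75q = 2q − 39.2 → q' = 43.6533.
Overproduction Δq = 43.6533 − 28.9867 = 14.6666; wedge = subsidy = 55.
Deadweight loss = ½ × 14.6666 × 55 = $403.33 thousand.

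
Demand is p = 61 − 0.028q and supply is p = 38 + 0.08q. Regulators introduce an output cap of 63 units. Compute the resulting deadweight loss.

Competitive equilibrium: 61 − 0.028q = 38 + 0.08q → q* = 212.963, p* = 55.037.
At q = 63: demand price = 61 − 0.028·63 = 59.236; supply price = 38 + 0.08·63 = 43.04.
Δq = 212.963 − 63 = 149.963; wedge = 59.236 − 43.04 = 16.196.
Deadweight loss = ½ × 149.963 × 16.196 = 1214.40.

1214.40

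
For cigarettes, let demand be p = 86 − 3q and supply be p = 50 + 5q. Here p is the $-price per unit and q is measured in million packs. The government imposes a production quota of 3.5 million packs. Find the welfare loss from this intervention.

$4 million

Competitive equilibrium: 86 − 3q = 50 + 5q → q* = 4.5, p* = 72.5.
At q = 3.5: demand price = 86 − 3·3.5 = 75.5; supply price = 50 + 5·3.5 = 67.5.
Δq = 4.5 − 3.5 = 1; wedge = 75.5 − 67.5 = 8.
DWL = ½ × 1 × 8 = $4 million.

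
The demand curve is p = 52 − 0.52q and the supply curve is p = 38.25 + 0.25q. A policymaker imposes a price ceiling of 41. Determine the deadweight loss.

Competitive equilibrium: 52 − 0.52q = 38.25 + 0.25q → q* = 17.8571, p* = 42.7143.
At the ceiling p = 41, quantity supplied = (41 − 38.25)/0.25 = 11.
Willingness to pay at q' = 11: 52 − 0.52·11 = 46.28.
Δq = 17.8571 − 11 = 6.8571; wedge = 46.28 − 41 = 5.28.
DWL = ½ × 6.8571 × 5.28 = 18.10.

18.10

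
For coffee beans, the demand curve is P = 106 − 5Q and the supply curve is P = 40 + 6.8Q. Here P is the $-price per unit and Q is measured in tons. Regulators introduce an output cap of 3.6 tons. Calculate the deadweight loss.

$23.44

Competitive equilibrium: 106 − 5Q = 40 + 6.8Q → Q* = 5.5932, P* = 78.0339.
At Q = 3.6: demand price = 106 − 5·3.6 = 88; supply price = 40 + 6.8·3.6 = 64.48.
ΔQ = 5.5932 − 3.6 = 1.9932; wedge = 88 − 64.48 = 23.52.
DWL = ½ × 1.9932 × 23.52 = $23.44.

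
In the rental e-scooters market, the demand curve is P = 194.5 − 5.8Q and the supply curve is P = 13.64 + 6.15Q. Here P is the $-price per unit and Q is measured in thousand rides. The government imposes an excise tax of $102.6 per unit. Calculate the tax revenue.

Competitive equilibrium: 194.5 − 5.8Q = 13.64 + 6.15Q → Q* = 15.13473, P* = 106.71858.
With the tax, the buyer price exceeds the seller price by 102.6: (194.5 − 5.8Q) − (13.64 + 6.15Q) = 102.6 → Q' = 6.54895.
Tax revenue = 102.6 × 6.54895 = $671.92 thousand.

$671.92 thousand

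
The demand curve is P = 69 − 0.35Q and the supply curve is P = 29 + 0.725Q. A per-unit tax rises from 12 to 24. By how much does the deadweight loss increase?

Competitive equilibrium: 69 − 0.35Q = 29 + 0.725Q → Q* = 37.2093, P* = 55.9767.
For a per-unit tax t: ΔQ = t/1.075, so DWL = ½·t·(t/1.075) = t²/2.15.
At t = 12: DWL = 66.977. At t = 24: DWL = 267.907.
Increase = 267.907 − 66.977 = 200.93.

200.93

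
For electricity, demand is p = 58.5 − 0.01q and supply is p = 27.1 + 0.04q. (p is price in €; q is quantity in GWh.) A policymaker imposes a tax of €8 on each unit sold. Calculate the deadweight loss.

€640

Competitive equilibrium: 58.5 − 0.01q = 27.1 + 0.04q → q* = 628, p* = 52.22.
With the tax, the buyer price exceeds the seller price by 8: (58.5 − 0.01q) − (27.1 + 0.04q) = 8 → q' = 468.
Δq = 628 − 468 = 160; the wedge equals the tax, 8.
Deadweight loss = ½ × 160 × 8 = €640.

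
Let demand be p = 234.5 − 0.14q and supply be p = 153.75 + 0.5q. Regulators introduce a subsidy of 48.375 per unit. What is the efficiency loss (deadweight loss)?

1828.23

Competitive equilibrium: 234.5 − 0.14q = 153.75 + 0.5q → q* = 126.1719, p* = 216.8359.
The subsidy lowers effective supply by 48.375: p = 105.375 + 0.5q.
New quantity: 234.5 − 0.14q = 105.375 + 0.5q → q' = 201.7578.
Overproduction Δq = 201.7578 − 126.1719 = 75.5859; wedge = subsidy = 48.375.
Deadweight loss = ½ × 75.5859 × 48.375 = 1828.23.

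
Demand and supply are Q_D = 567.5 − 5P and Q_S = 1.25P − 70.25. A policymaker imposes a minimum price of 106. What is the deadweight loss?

196.02

In inverse form: demand P = 113.5 − 0.2Q, supply P = 56.2 + 0.8Q.
Competitive equilibrium: 113.5 − 0.2Q = 56.2 + 0.8Q → Q* = 57.3, P* = 102.04.
At the floor P = 106, quantity demanded = (113.5 − 106)/0.2 = 37.5.
Sellers' marginal cost at Q' = 37.5: 56.2 + 0.8·37.5 = 86.2.
ΔQ = 57.3 − 37.5 = 19.8; wedge = 106 − 86.2 = 19.8.
Welfare loss = ½ × 19.8 × 19.8 = 196.02.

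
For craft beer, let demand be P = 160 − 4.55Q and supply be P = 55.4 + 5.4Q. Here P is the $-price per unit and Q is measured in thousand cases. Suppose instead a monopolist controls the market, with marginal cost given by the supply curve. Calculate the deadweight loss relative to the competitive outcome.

$54.14 thousand

Competitive equilibrium: 160 − 4.55Q = 55.4 + 5.4Q → Q* = 10.5126, P* = 112.1678.
Marginal revenue: MR = 160 − 9.1Q. Set MR = MC: 160 − 9.1Q = 55.4 + 5.4Q → Q_m = 7.2138.
Price P_m = 160 − 4.55·7.2138 = 127.1772; MC(Q_m) = 55.4 + 5.4·7.2138 = 94.3545.
Competitive Q* = 10.5126, so ΔQ = 3.2988; wedge = 127.1772 − 94.3545 = 32.8227.
DWL = ½ × 3.2988 × 32.8227 = $54.14 thousand.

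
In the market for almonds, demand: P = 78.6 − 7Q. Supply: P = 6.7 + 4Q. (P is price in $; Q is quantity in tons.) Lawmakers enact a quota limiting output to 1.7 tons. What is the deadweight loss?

$128.65

Competitive equilibrium: 78.6 − 7Q = 6.7 + 4Q → Q* = 6.5364, P* = 32.8455.
At Q = 1.7: demand price = 78.6 − 7·1.7 = 66.7; supply price = 6.7 + 4·1.7 = 13.5.
ΔQ = 6.5364 − 1.7 = 4.8364; wedge = 66.7 − 13.5 = 53.2.
Welfare loss = ½ × 4.8364 × 53.2 = $128.65.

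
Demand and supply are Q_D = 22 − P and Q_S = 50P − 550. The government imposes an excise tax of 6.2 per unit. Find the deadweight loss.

18.84

In inverse form: demand P = 22 − Q, supply P = 11 + 0.02Q.
Competitive equilibrium: 22 − Q = 11 + 0.02Q → Q* = 10.7843, P* = 11.2157.
With the tax, the buyer price exceeds the seller price by 6.2: (22 − Q) − (11 + 0.02Q) = 6.2 → Q' = 4.7059.
ΔQ = 10.7843 − 4.7059 = 6.0784; the wedge equals the tax, 6.2.
DWL = ½ × 6.0784 × 6.2 = 18.84.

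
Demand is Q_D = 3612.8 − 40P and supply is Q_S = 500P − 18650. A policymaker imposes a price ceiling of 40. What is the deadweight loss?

5084.54

In inverse form: demand P = 90.32 − 0.025Q, supply P = 37.3 + 0.002Q.
Competitive equilibrium: 90.32 − 0.025Q = 37.3 + 0.002Q → Q* = 1963.7037, P* = 41.2274.
At the ceiling P = 40, quantity supplied = (40 − 37.3)/0.002 = 1350.
Willingness to pay at Q' = 1350: 90.32 − 0.025·1350 = 56.57.
ΔQ = 1963.7037 − 1350 = 613.7037; wedge = 56.57 − 40 = 16.57.
The triangle = ½ × 613.7037 × 16.57 = 5084.54.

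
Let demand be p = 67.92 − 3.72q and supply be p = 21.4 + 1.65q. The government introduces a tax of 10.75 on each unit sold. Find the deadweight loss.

10.76

Competitive equilibrium: 67.92 − 3.72q = 21.4 + 1.65q → q* = 8.6629, p* = 35.6939.
With the tax, the buyer price exceeds the seller price by 10.75: (67.92 − 3.72q) − (21.4 + 1.65q) = 10.75 → q' = 6.6611.
Δq = 8.6629 − 6.6611 = 2.0018; the wedge equals the tax, 10.75.
Welfare loss = ½ × 2.0018 × 10.75 = 10.76.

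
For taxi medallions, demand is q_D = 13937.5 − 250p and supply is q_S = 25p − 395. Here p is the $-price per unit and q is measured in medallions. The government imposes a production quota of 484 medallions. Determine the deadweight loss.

$3954.22

In inverse form: demand p = 55.75 − 0.004q, supply p = 15.8 + 0.04q.
Competitive equilibrium: 55.75 − 0.004q = 15.8 + 0.04q → q* = 907.9545, p* = 52.1182.
At q = 484: demand price = 55.75 − 0.004·484 = 53.814; supply price = 15.8 + 0.04·484 = 35.16.
Δq = 907.9545 − 484 = 423.9545; wedge = 53.814 − 35.16 = 18.654.
DWL = ½ × 423.9545 × 18.654 = $3954.22.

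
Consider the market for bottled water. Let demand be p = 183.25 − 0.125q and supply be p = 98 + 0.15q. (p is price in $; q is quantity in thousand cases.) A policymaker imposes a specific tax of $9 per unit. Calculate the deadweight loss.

$147.27 thousand

Competitive equilibrium: 183.25 − 0.125q = 98 + 0.15q → q* = 310, p* = 144.5.
With the tax, the buyer price exceeds the seller price by 9: (183.25 − 0.125q) − (98 + 0.15q) = 9 → q' = 277.2727.
Δq = 310 − 277.2727 = 32.7273; the wedge equals the tax, 9.
The triangle = ½ × 32.7273 × 9 = $147.27 thousand.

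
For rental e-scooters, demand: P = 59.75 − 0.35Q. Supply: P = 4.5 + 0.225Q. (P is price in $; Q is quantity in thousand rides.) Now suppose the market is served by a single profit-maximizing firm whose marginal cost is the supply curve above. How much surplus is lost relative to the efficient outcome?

Competitive equilibrium: 59.75 − 0.35Q = 4.5 + 0.225Q → Q* = 96.087, P* = 26.1196.
Marginal revenue: MR = 59.75 − 0.7Q. Set MR = MC: 59.75 − 0.7Q = 4.5 + 0.225Q → Q_m = 59.7297.
Price P_m = 59.75 − 0.35·59.7297 = 38.8446; MC(Q_m) = 4.5 + 0.225·59.7297 = 17.9392.
Competitive Q* = 96.087, so ΔQ = 36.3573; wedge = 38.8446 − 17.9392 = 20.9054.
Deadweight loss = ½ × 36.3573 × 20.9054 = $380.03 thousand.

$380.03 thousand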